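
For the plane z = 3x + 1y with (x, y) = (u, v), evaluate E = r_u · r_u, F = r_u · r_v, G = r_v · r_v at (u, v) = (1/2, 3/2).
E = 10;  F = 3;  G = 2

Partials: r_u = (1, 0, 3), r_v = (0, 1, 1). As functions of (u, v):
  E = r_u · r_u = 10,
  F = r_u · r_v = 3,
  G = r_v · r_v = 2.
Evaluating at (u, v) = (1/2, 3/2): E = 10, F = 3, G = 2.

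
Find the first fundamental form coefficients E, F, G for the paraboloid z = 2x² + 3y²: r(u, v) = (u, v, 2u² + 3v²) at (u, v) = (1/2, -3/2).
E = 5;  F = -18;  G = 82

Partials: r_u = (1, 0, 4*u), r_v = (0, 1, 6*v). As functions of (u, v):
  E = r_u · r_u = 16*u^2 + 1,
  F = r_u · r_v = 24*u*v,
  G = r_v · r_v = 36*v^2 + 1.
Evaluating at (u, v) = (1/2, -3/2): E = 5, F = -18, G = 82.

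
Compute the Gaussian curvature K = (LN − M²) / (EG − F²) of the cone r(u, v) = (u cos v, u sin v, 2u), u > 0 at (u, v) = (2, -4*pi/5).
K = 0

Coefficients of the first fundamental form: E = 5, F = 0, G = u^2.
Coefficients of the second fundamental form: L = 0, M = 0, N = 2*sqrt(5)*u^2/(5*Abs(u)).
Assemble K = (LN − M²)/(EG − F²) = 0. At (u, v) = (2, -4*pi/5): K = 0.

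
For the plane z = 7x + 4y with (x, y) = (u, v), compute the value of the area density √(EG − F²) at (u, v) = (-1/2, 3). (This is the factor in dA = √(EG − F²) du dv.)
√(EG − F²)|_{(-1/2, 3)} = sqrt(66)

E = 50, F = 28, G = 17, so EG − F² = 66. Taking the positive square root: √(EG − F²) = sqrt(66). At (u, v) = (-1/2, 3): sqrt(66).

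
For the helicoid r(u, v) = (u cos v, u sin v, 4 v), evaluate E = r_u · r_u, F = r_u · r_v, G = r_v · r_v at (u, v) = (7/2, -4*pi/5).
E = 1;  F = 0;  G = 113/4

Partials: r_u = (cos(v), sin(v), 0), r_v = (-u*sin(v), u*cos(v), 4). As functions of (u, v):
  E = r_u · r_u = 1,
  F = r_u · r_v = 0,
  G = r_v · r_v = u^2 + 16.
Evaluating at (u, v) = (7/2, -4*pi/5): E = 1, F = 0, G = 113/4.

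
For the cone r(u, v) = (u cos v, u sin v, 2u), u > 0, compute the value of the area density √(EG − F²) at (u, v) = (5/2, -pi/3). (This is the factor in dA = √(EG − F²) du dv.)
√(EG − F²)|_{(5/2, -pi/3)} = 5*sqrt(5)/2

E = 5, F = 0, G = u^2, so EG − F² = 5*u^2. Taking the positive square root: √(EG − F²) = sqrt(5)*Abs(u). At (u, v) = (5/2, -pi/3): 5*sqrt(5)/2.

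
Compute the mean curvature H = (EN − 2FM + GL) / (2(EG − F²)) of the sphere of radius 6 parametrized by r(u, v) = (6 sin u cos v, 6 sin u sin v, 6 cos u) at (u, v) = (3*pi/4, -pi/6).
H = -1/6

With E = 36, F = 0, G = 36*sin(u)^2, L = -6*sin(u)/Abs(sin(u)), M = 0, N = -6*sin(u)^3/Abs(sin(u)), assemble
  H = (EN − 2FM + GL) / (2(EG − F²)) = -sin(u)/(6*Abs(sin(u))).
At (u, v) = (3*pi/4, -pi/6): H = -1/6.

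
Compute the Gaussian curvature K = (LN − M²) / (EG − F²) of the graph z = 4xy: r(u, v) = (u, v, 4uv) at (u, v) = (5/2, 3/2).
K = -16/18769

Coefficients of the first fundamental form: E = 16*v^2 + 1, F = 16*u*v, G = 16*u^2 + 1.
Coefficients of the second fundamental form: L = 0, M = 4/sqrt(16*u^2 + 16*v^2 + 1), N = 0.
Assemble K = (LN − M²)/(EG − F²) = -16/(256*u^4 + 512*u^2*v^2 + 32*u^2 + 256*v^4 + 32*v^2 + 1). At (u, v) = (5/2, 3/2): K = -16/18769.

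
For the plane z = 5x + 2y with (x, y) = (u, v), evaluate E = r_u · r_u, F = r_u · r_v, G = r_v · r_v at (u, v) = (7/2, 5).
E = 26;  F = 10;  G = 5

Partials: r_u = (1, 0, 5), r_v = (0, 1, 2). As functions of (u, v):
  E = r_u · r_u = 26,
  F = r_u · r_v = 10,
  G = r_v · r_v = 5.
Evaluating at (u, v) = (7/2, 5): E = 26, F = 10, G = 5.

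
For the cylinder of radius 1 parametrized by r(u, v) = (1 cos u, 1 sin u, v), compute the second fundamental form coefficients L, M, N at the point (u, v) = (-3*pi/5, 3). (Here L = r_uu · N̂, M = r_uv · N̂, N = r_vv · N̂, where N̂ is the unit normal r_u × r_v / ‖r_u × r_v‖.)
L = -1;  M = 0;  N = 0

Compute the unit normal N̂(u, v) = (cos(u), sin(u), 0), and the second partials r_uu, r_uv, r_vv. Take dot products:
  L(u, v) = r_uu · N̂ = -1,
  M(u, v) = r_uv · N̂ = 0,
  N(u, v) = r_vv · N̂ = 0.
Evaluating at (u, v) = (-3*pi/5, 3):
  L = -1, M = 0, N = 0.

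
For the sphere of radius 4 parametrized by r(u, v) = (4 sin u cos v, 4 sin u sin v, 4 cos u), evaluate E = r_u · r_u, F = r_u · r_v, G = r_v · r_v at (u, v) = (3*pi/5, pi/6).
E = 16;  F = 0;  G = 2*sqrt(5) + 10

Partials: r_u = (4*cos(u)*cos(v), 4*sin(v)*cos(u), -4*sin(u)), r_v = (-4*sin(u)*sin(v), 4*sin(u)*cos(v), 0). As functions of (u, v):
  E = r_u · r_u = 16,
  F = r_u · r_v = 0,
  G = r_v · r_v = 16*sin(u)^2.
Evaluating at (u, v) = (3*pi/5, pi/6): E = 16, F = 0, G = 2*sqrt(5) + 10.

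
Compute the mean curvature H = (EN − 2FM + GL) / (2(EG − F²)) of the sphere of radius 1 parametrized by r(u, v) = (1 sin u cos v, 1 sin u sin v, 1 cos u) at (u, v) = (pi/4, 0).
H = -1

With E = 1, F = 0, G = sin(u)^2, L = -sin(u)/Abs(sin(u)), M = 0, N = -sin(u)^3/Abs(sin(u)), assemble
  H = (EN − 2FM + GL) / (2(EG − F²)) = -sin(u)/Abs(sin(u)).
At (u, v) = (pi/4, 0): H = -1.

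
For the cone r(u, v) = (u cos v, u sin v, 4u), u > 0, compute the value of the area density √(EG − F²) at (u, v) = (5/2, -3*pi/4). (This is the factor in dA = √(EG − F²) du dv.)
√(EG − F²)|_{(5/2, -3*pi/4)} = 5*sqrt(17)/2

E = 17, F = 0, G = u^2, so EG − F² = 17*u^2. Taking the positive square root: √(EG − F²) = sqrt(17)*Abs(u). At (u, v) = (5/2, -3*pi/4): 5*sqrt(17)/2.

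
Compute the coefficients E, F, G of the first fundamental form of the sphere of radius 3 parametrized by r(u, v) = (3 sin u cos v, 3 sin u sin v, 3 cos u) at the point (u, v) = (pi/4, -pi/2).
E = 9;  F = 0;  G = 9/2

Partials: r_u = (3*cos(u)*cos(v), 3*sin(v)*cos(u), -3*sin(u)), r_v = (-3*sin(u)*sin(v), 3*sin(u)*cos(v), 0). As functions of (u, v):
  E = r_u · r_u = 9,
  F = r_u · r_v = 0,
  G = r_v · r_v = 9*sin(u)^2.
Evaluating at (u, v) = (pi/4, -pi/2): E = 9, F = 0, G = 9/2.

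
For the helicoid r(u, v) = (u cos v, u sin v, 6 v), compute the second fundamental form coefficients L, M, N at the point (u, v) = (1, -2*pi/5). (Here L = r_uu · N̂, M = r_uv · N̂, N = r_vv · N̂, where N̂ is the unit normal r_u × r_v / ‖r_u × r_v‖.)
L = 0;  M = -6*sqrt(37)/37;  N = 0

Compute the unit normal N̂(u, v) = (6*sin(v)/sqrt(u^2 + 36), -6*cos(v)/sqrt(u^2 + 36), u/sqrt(u^2 + 36)), and the second partials r_uu, r_uv, r_vv. Take dot products:
  L(u, v) = r_uu · N̂ = 0,
  M(u, v) = r_uv · N̂ = -6/sqrt(u^2 + 36),
  N(u, v) = r_vv · N̂ = 0.
Evaluating at (u, v) = (1, -2*pi/5):
  L = 0, M = -6*sqrt(37)/37, N = 0.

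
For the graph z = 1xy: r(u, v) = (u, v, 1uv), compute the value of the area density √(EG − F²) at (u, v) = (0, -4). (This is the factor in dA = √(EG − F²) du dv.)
√(EG − F²)|_{(0, -4)} = sqrt(17)

E = v^2 + 1, F = u*v, G = u^2 + 1, so EG − F² = u^2 + v^2 + 1. Taking the positive square root: √(EG − F²) = sqrt(u^2 + v^2 + 1). At (u, v) = (0, -4): sqrt(17).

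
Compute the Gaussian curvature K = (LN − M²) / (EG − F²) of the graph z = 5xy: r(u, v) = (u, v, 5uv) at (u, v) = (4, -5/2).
K = -400/4968441

Coefficients of the first fundamental form: E = 25*v^2 + 1, F = 25*u*v, G = 25*u^2 + 1.
Coefficients of the second fundamental form: L = 0, M = 5/sqrt(25*u^2 + 25*v^2 + 1), N = 0.
Assemble K = (LN − M²)/(EG − F²) = -25/(625*u^4 + 1250*u^2*v^2 + 50*u^2 + 625*v^4 + 50*v^2 + 1). At (u, v) = (4, -5/2): K = -400/4968441.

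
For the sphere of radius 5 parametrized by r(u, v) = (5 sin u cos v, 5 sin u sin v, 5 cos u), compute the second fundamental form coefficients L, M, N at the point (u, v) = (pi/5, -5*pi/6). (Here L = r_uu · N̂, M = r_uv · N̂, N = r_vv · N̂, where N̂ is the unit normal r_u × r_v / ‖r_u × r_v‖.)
L = -5;  M = 0;  N = -25/8 + 5*sqrt(5)/8

Compute the unit normal N̂(u, v) = (sin(u)^2*cos(v)/Abs(sin(u)), sin(u)^2*sin(v)/Abs(sin(u)), sin(2*u)/(2*Abs(sin(u)))), and the second partials r_uu, r_uv, r_vv. Take dot products:
  L(u, v) = r_uu · N̂ = -5*sin(u)/Abs(sin(u)),
  M(u, v) = r_uv · N̂ = 0,
  N(u, v) = r_vv · N̂ = -5*sin(u)^3/Abs(sin(u)).
Evaluating at (u, v) = (pi/5, -5*pi/6):
  L = -5, M = 0, N = -25/8 + 5*sqrt(5)/8.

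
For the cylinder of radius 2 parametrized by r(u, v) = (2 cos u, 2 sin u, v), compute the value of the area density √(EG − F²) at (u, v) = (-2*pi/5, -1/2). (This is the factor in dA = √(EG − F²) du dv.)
√(EG − F²)|_{(-2*pi/5, -1/2)} = 2

E = 4, F = 0, G = 1, so EG − F² = 4. Taking the positive square root: √(EG − F²) = 2. At (u, v) = (-2*pi/5, -1/2): 2.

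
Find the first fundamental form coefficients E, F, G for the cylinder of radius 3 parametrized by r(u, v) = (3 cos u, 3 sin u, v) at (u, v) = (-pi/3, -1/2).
E = 9;  F = 0;  G = 1

Partials: r_u = (-3*sin(u), 3*cos(u), 0), r_v = (0, 0, 1). As functions of (u, v):
  E = r_u · r_u = 9,
  F = r_u · r_v = 0,
  G = r_v · r_v = 1.
Evaluating at (u, v) = (-pi/3, -1/2): E = 9, F = 0, G = 1.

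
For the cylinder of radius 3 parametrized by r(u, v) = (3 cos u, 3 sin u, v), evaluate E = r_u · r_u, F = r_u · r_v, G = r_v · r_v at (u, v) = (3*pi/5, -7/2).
E = 9;  F = 0;  G = 1

Partials: r_u = (-3*sin(u), 3*cos(u), 0), r_v = (0, 0, 1). As functions of (u, v):
  E = r_u · r_u = 9,
  F = r_u · r_v = 0,
  G = r_v · r_v = 1.
Evaluating at (u, v) = (3*pi/5, -7/2): E = 9, F = 0, G = 1.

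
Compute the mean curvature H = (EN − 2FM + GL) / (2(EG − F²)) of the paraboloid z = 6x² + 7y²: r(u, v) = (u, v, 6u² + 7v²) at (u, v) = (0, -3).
H = 10597*sqrt(1765)/3115225

With E = 144*u^2 + 1, F = 168*u*v, G = 196*v^2 + 1, L = 12/sqrt(144*u^2 + 196*v^2 + 1), M = 0, N = 14/sqrt(144*u^2 + 196*v^2 + 1), assemble
  H = (EN − 2FM + GL) / (2(EG − F²)) = (1008*u^2 + 1176*v^2 + 13)/(144*u^2 + 196*v^2 + 1)^(3/2).
At (u, v) = (0, -3): H = 10597*sqrt(1765)/3115225.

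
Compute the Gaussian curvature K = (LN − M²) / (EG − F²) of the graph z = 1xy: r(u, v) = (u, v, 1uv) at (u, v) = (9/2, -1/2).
K = -4/1849

Coefficients of the first fundamental form: E = v^2 + 1, F = u*v, G = u^2 + 1.
Coefficients of the second fundamental form: L = 0, M = 1/sqrt(u^2 + v^2 + 1), N = 0.
Assemble K = (LN − M²)/(EG − F²) = 1/((u^2*v^2 - (u^2 + 1)*(v^2 + 1))*(u^2 + v^2 + 1)). At (u, v) = (9/2, -1/2): K = -4/1849.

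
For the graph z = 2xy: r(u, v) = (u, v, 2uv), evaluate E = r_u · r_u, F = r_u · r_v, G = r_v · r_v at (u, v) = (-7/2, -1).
E = 5;  F = 14;  G = 50

Partials: r_u = (1, 0, 2*v), r_v = (0, 1, 2*u). As functions of (u, v):
  E = r_u · r_u = 4*v^2 + 1,
  F = r_u · r_v = 4*u*v,
  G = r_v · r_v = 4*u^2 + 1.
Evaluating at (u, v) = (-7/2, -1): E = 5, F = 14, G = 50.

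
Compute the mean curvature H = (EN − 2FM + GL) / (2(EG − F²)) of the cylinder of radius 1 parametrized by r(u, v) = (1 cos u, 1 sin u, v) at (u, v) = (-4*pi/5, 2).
H = -1/2

With E = 1, F = 0, G = 1, L = -1, M = 0, N = 0, assemble
  H = (EN − 2FM + GL) / (2(EG − F²)) = -1/2.
At (u, v) = (-4*pi/5, 2): H = -1/2.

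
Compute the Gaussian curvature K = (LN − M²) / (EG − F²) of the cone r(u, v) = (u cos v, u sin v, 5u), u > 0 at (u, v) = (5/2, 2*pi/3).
K = 0

Coefficients of the first fundamental form: E = 26, F = 0, G = u^2.
Coefficients of the second fundamental form: L = 0, M = 0, N = 5*sqrt(26)*u^2/(26*Abs(u)).
Assemble K = (LN − M²)/(EG − F²) = 0. At (u, v) = (5/2, 2*pi/3): K = 0.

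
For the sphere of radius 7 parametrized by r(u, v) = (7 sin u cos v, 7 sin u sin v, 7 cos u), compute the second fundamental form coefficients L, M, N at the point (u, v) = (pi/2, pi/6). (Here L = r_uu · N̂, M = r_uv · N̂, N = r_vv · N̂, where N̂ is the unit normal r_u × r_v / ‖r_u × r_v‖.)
L = -7;  M = 0;  N = -7

Compute the unit normal N̂(u, v) = (sin(u)^2*cos(v)/Abs(sin(u)), sin(u)^2*sin(v)/Abs(sin(u)), sin(2*u)/(2*Abs(sin(u)))), and the second partials r_uu, r_uv, r_vv. Take dot products:
  L(u, v) = r_uu · N̂ = -7*sin(u)/Abs(sin(u)),
  M(u, v) = r_uv · N̂ = 0,
  N(u, v) = r_vv · N̂ = -7*sin(u)^3/Abs(sin(u)).
Evaluating at (u, v) = (pi/2, pi/6):
  L = -7, M = 0, N = -7.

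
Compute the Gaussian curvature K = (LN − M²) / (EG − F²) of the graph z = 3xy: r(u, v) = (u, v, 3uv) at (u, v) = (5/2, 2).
K = -144/139129

Coefficients of the first fundamental form: E = 9*v^2 + 1, F = 9*u*v, G = 9*u^2 + 1.
Coefficients of the second fundamental form: L = 0, M = 3/sqrt(9*u^2 + 9*v^2 + 1), N = 0.
Assemble K = (LN − M²)/(EG − F²) = -9/(81*u^4 + 162*u^2*v^2 + 18*u^2 + 81*v^4 + 18*v^2 + 1). At (u, v) = (5/2, 2): K = -144/139129.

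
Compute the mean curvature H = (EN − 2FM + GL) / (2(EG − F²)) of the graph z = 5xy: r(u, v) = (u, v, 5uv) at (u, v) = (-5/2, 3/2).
H = 1875*sqrt(854)/364658

With E = 25*v^2 + 1, F = 25*u*v, G = 25*u^2 + 1, L = 0, M = 5/sqrt(25*u^2 + 25*v^2 + 1), N = 0, assemble
  H = (EN − 2FM + GL) / (2(EG − F²)) = -125*u*v/(25*u^2 + 25*v^2 + 1)^(3/2).
At (u, v) = (-5/2, 3/2): H = 1875*sqrt(854)/364658.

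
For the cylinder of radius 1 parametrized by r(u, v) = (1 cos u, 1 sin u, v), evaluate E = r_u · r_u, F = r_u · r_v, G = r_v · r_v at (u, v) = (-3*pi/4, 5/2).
E = 1;  F = 0;  G = 1

Partials: r_u = (-sin(u), cos(u), 0), r_v = (0, 0, 1). As functions of (u, v):
  E = r_u · r_u = 1,
  F = r_u · r_v = 0,
  G = r_v · r_v = 1.
Evaluating at (u, v) = (-3*pi/4, 5/2): E = 1, F = 0, G = 1.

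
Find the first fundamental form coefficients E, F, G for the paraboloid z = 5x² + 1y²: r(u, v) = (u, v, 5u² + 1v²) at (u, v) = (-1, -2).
E = 101;  F = 40;  G = 17

Partials: r_u = (1, 0, 10*u), r_v = (0, 1, 2*v). As functions of (u, v):
  E = r_u · r_u = 100*u^2 + 1,
  F = r_u · r_v = 20*u*v,
  G = r_v · r_v = 4*v^2 + 1.
Evaluating at (u, v) = (-1, -2): E = 101, F = 40, G = 17.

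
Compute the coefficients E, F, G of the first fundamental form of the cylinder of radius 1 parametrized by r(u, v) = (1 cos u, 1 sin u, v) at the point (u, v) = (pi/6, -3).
E = 1;  F = 0;  G = 1

Partials: r_u = (-sin(u), cos(u), 0), r_v = (0, 0, 1). As functions of (u, v):
  E = r_u · r_u = 1,
  F = r_u · r_v = 0,
  G = r_v · r_v = 1.
Evaluating at (u, v) = (pi/6, -3): E = 1, F = 0, G = 1.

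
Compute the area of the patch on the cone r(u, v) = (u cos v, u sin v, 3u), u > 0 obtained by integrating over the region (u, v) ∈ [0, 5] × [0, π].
Area = 25*sqrt(10)*pi/2

Area = ∫∫ √(EG − F²) du dv with √(EG − F²) = sqrt(10)*Abs(u). Integrating over [0, 5] × [0, π] gives 25*sqrt(10)*pi/2.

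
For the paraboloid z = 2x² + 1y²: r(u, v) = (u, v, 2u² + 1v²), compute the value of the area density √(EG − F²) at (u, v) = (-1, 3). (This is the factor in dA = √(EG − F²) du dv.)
√(EG − F²)|_{(-1, 3)} = sqrt(53)

E = 16*u^2 + 1, F = 8*u*v, G = 4*v^2 + 1, so EG − F² = 16*u^2 + 4*v^2 + 1. Taking the positive square root: √(EG − F²) = sqrt(16*u^2 + 4*v^2 + 1). At (u, v) = (-1, 3): sqrt(53).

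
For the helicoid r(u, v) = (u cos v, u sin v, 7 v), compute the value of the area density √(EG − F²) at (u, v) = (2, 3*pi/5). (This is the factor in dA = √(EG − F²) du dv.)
√(EG − F²)|_{(2, 3*pi/5)} = sqrt(53)

E = 1, F = 0, G = u^2 + 49, so EG − F² = u^2 + 49. Taking the positive square root: √(EG − F²) = sqrt(u^2 + 49). At (u, v) = (2, 3*pi/5): sqrt(53).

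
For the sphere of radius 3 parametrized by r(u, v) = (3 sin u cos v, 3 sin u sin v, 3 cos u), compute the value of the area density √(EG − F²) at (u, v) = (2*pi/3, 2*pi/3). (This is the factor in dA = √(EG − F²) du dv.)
√(EG − F²)|_{(2*pi/3, 2*pi/3)} = 9*sqrt(3)/2

E = 9, F = 0, G = 9*sin(u)^2, so EG − F² = 81*sin(u)^2. Taking the positive square root: √(EG − F²) = 9*Abs(sin(u)). At (u, v) = (2*pi/3, 2*pi/3): 9*sqrt(3)/2.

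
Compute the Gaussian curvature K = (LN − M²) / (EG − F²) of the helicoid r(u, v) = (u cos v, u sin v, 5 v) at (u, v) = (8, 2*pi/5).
K = -25/7921

Coefficients of the first fundamental form: E = 1, F = 0, G = u^2 + 25.
Coefficients of the second fundamental form: L = 0, M = -5/sqrt(u^2 + 25), N = 0.
Assemble K = (LN − M²)/(EG − F²) = -25/(u^2 + 25)^2. At (u, v) = (8, 2*pi/5): K = -25/7921.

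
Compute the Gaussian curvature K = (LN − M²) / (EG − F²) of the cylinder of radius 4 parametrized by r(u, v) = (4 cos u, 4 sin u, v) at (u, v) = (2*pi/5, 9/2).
K = 0

Coefficients of the first fundamental form: E = 16, F = 0, G = 1.
Coefficients of the second fundamental form: L = -4, M = 0, N = 0.
Assemble K = (LN − M²)/(EG − F²) = 0. At (u, v) = (2*pi/5, 9/2): K = 0.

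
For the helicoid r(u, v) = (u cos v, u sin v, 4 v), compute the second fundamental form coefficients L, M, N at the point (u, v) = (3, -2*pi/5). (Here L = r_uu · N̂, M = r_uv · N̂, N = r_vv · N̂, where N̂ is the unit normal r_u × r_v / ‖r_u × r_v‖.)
L = 0;  M = -4/5;  N = 0

Compute the unit normal N̂(u, v) = (4*sin(v)/sqrt(u^2 + 16), -4*cos(v)/sqrt(u^2 + 16), u/sqrt(u^2 + 16)), and the second partials r_uu, r_uv, r_vv. Take dot products:
  L(u, v) = r_uu · N̂ = 0,
  M(u, v) = r_uv · N̂ = -4/sqrt(u^2 + 16),
  N(u, v) = r_vv · N̂ = 0.
Evaluating at (u, v) = (3, -2*pi/5):
  L = 0, M = -4/5, N = 0.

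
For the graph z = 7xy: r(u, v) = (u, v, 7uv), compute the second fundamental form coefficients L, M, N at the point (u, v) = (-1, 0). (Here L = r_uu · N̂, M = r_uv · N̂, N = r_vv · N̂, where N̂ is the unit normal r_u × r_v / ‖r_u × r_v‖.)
L = 0;  M = 7*sqrt(2)/10;  N = 0

Compute the unit normal N̂(u, v) = (-7*v/sqrt(49*u^2 + 49*v^2 + 1), -7*u/sqrt(49*u^2 + 49*v^2 + 1), 1/sqrt(49*u^2 + 49*v^2 + 1)), and the second partials r_uu, r_uv, r_vv. Take dot products:
  L(u, v) = r_uu · N̂ = 0,
  M(u, v) = r_uv · N̂ = 7/sqrt(49*u^2 + 49*v^2 + 1),
  N(u, v) = r_vv · N̂ = 0.
Evaluating at (u, v) = (-1, 0):
  L = 0, M = 7*sqrt(2)/10, N = 0.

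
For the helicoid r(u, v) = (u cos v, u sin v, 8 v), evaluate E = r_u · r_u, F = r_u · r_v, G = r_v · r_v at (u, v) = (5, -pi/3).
E = 1;  F = 0;  G = 89

Partials: r_u = (cos(v), sin(v), 0), r_v = (-u*sin(v), u*cos(v), 8). As functions of (u, v):
  E = r_u · r_u = 1,
  F = r_u · r_v = 0,
  G = r_v · r_v = u^2 + 64.
Evaluating at (u, v) = (5, -pi/3): E = 1, F = 0, G = 89.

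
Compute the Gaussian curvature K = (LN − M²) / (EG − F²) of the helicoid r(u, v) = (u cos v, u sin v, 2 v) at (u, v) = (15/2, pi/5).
K = -64/58081

Coefficients of the first fundamental form: E = 1, F = 0, G = u^2 + 4.
Coefficients of the second fundamental form: L = 0, M = -2/sqrt(u^2 + 4), N = 0.
Assemble K = (LN − M²)/(EG − F²) = -4/(u^2 + 4)^2. At (u, v) = (15/2, pi/5): K = -64/58081.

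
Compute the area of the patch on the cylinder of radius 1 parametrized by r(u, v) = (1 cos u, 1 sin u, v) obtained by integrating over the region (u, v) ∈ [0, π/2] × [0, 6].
Area = 3*pi

Area = ∫∫ √(EG − F²) du dv with √(EG − F²) = 1. Integrating over [0, π/2] × [0, 6] gives 3*pi.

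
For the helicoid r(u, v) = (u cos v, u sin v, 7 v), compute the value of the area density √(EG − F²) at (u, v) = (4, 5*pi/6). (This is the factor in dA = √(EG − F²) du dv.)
√(EG − F²)|_{(4, 5*pi/6)} = sqrt(65)

E = 1, F = 0, G = u^2 + 49, so EG − F² = u^2 + 49. Taking the positive square root: √(EG − F²) = sqrt(u^2 + 49). At (u, v) = (4, 5*pi/6): sqrt(65).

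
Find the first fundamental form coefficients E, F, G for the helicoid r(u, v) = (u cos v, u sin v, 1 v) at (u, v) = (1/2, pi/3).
E = 1;  F = 0;  G = 5/4

Partials: r_u = (cos(v), sin(v), 0), r_v = (-u*sin(v), u*cos(v), 1). As functions of (u, v):
  E = r_u · r_u = 1,
  F = r_u · r_v = 0,
  G = r_v · r_v = u^2 + 1.
Evaluating at (u, v) = (1/2, pi/3): E = 1, F = 0, G = 5/4.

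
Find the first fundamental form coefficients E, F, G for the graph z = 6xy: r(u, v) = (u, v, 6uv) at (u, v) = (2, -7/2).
E = 442;  F = -252;  G = 145

Partials: r_u = (1, 0, 6*v), r_v = (0, 1, 6*u). As functions of (u, v):
  E = r_u · r_u = 36*v^2 + 1,
  F = r_u · r_v = 36*u*v,
  G = r_v · r_v = 36*u^2 + 1.
Evaluating at (u, v) = (2, -7/2): E = 442, F = -252, G = 145.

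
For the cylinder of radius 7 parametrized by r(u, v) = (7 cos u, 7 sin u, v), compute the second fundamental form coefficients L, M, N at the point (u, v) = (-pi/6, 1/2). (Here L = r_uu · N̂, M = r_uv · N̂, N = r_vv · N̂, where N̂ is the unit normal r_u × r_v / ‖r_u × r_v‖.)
L = -7;  M = 0;  N = 0

Compute the unit normal N̂(u, v) = (cos(u), sin(u), 0), and the second partials r_uu, r_uv, r_vv. Take dot products:
  L(u, v) = r_uu · N̂ = -7,
  M(u, v) = r_uv · N̂ = 0,
  N(u, v) = r_vv · N̂ = 0.
Evaluating at (u, v) = (-pi/6, 1/2):
  L = -7, M = 0, N = 0.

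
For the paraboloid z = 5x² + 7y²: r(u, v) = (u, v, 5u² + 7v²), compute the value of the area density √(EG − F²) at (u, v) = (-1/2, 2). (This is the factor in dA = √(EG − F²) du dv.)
√(EG − F²)|_{(-1/2, 2)} = 9*sqrt(10)

E = 100*u^2 + 1, F = 140*u*v, G = 196*v^2 + 1, so EG − F² = 100*u^2 + 196*v^2 + 1. Taking the positive square root: √(EG − F²) = sqrt(100*u^2 + 196*v^2 + 1). At (u, v) = (-1/2, 2): 9*sqrt(10).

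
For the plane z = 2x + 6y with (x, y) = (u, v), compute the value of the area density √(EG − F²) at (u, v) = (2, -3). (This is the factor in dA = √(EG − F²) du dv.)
√(EG − F²)|_{(2, -3)} = sqrt(41)

E = 5, F = 12, G = 37, so EG − F² = 41. Taking the positive square root: √(EG − F²) = sqrt(41). At (u, v) = (2, -3): sqrt(41).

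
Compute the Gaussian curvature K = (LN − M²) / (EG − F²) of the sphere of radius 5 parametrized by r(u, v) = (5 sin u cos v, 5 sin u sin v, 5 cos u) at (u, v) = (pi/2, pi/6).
K = 1/25

Coefficients of the first fundamental form: E = 25, F = 0, G = 25*sin(u)^2.
Coefficients of the second fundamental form: L = -5*sin(u)/Abs(sin(u)), M = 0, N = -5*sin(u)^3/Abs(sin(u)).
Assemble K = (LN − M²)/(EG − F²) = 1/25. At (u, v) = (pi/2, pi/6): K = 1/25.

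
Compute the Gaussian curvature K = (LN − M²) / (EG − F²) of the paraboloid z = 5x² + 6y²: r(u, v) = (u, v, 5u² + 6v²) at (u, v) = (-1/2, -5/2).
K = 30/214369

Coefficients of the first fundamental form: E = 100*u^2 + 1, F = 120*u*v, G = 144*v^2 + 1.
Coefficients of the second fundamental form: L = 10/sqrt(100*u^2 + 144*v^2 + 1), M = 0, N = 12/sqrt(100*u^2 + 144*v^2 + 1).
Assemble K = (LN − M²)/(EG − F²) = 120/(10000*u^4 + 28800*u^2*v^2 + 200*u^2 + 20736*v^4 + 288*v^2 + 1). At (u, v) = (-1/2, -5/2): K = 30/214369.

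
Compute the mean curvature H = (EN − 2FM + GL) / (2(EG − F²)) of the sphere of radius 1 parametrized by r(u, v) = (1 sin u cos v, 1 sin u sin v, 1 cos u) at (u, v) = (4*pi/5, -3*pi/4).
H = -1

With E = 1, F = 0, G = sin(u)^2, L = -sin(u)/Abs(sin(u)), M = 0, N = -sin(u)^3/Abs(sin(u)), assemble
  H = (EN − 2FM + GL) / (2(EG − F²)) = -sin(u)/Abs(sin(u)).
At (u, v) = (4*pi/5, -3*pi/4): H = -1.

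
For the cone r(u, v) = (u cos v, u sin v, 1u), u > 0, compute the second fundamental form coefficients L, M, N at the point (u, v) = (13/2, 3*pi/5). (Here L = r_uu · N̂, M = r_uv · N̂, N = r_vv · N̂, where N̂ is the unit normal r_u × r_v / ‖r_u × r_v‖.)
L = 0;  M = 0;  N = 13*sqrt(2)/4

Compute the unit normal N̂(u, v) = (-sqrt(2)*u*cos(v)/(2*Abs(u)), -sqrt(2)*u*sin(v)/(2*Abs(u)), sqrt(2)*u/(2*Abs(u))), and the second partials r_uu, r_uv, r_vv. Take dot products:
  L(u, v) = r_uu · N̂ = 0,
  M(u, v) = r_uv · N̂ = 0,
  N(u, v) = r_vv · N̂ = sqrt(2)*u^2/(2*Abs(u)).
Evaluating at (u, v) = (13/2, 3*pi/5):
  L = 0, M = 0, N = 13*sqrt(2)/4.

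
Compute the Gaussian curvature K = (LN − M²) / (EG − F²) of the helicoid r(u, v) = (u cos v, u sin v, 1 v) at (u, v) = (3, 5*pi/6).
K = -1/100

Coefficients of the first fundamental form: E = 1, F = 0, G = u^2 + 1.
Coefficients of the second fundamental form: L = 0, M = -1/sqrt(u^2 + 1), N = 0.
Assemble K = (LN − M²)/(EG − F²) = -1/(u^2 + 1)^2. At (u, v) = (3, 5*pi/6): K = -1/100.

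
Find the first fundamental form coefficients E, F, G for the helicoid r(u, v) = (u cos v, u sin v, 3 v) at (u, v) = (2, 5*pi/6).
E = 1;  F = 0;  G = 13

Partials: r_u = (cos(v), sin(v), 0), r_v = (-u*sin(v), u*cos(v), 3). As functions of (u, v):
  E = r_u · r_u = 1,
  F = r_u · r_v = 0,
  G = r_v · r_v = u^2 + 9.
Evaluating at (u, v) = (2, 5*pi/6): E = 1, F = 0, G = 13.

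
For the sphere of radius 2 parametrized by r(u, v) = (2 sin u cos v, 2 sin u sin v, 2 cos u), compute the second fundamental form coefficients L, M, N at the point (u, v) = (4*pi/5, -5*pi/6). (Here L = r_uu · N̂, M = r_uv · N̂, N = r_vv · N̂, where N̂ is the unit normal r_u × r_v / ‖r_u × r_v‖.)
L = -2;  M = 0;  N = -5/4 + sqrt(5)/4

Compute the unit normal N̂(u, v) = (sin(u)^2*cos(v)/Abs(sin(u)), sin(u)^2*sin(v)/Abs(sin(u)), sin(2*u)/(2*Abs(sin(u)))), and the second partials r_uu, r_uv, r_vv. Take dot products:
  L(u, v) = r_uu · N̂ = -2*sin(u)/Abs(sin(u)),
  M(u, v) = r_uv · N̂ = 0,
  N(u, v) = r_vv · N̂ = -2*sin(u)^3/Abs(sin(u)).
Evaluating at (u, v) = (4*pi/5, -5*pi/6):
  L = -2, M = 0, N = -5/4 + sqrt(5)/4.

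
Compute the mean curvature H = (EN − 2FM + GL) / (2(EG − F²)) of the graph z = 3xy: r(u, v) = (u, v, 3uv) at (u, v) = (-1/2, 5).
H = 540*sqrt(913)/833569

With E = 9*v^2 + 1, F = 9*u*v, G = 9*u^2 + 1, L = 0, M = 3/sqrt(9*u^2 + 9*v^2 + 1), N = 0, assemble
  H = (EN − 2FM + GL) / (2(EG − F²)) = -27*u*v/(9*u^2 + 9*v^2 + 1)^(3/2).
At (u, v) = (-1/2, 5): H = 540*sqrt(913)/833569.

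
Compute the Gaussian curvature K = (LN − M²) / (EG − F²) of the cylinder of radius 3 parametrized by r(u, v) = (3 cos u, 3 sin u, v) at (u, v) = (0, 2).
K = 0

Coefficients of the first fundamental form: E = 9, F = 0, G = 1.
Coefficients of the second fundamental form: L = -3, M = 0, N = 0.
Assemble K = (LN − M²)/(EG − F²) = 0. At (u, v) = (0, 2): K = 0.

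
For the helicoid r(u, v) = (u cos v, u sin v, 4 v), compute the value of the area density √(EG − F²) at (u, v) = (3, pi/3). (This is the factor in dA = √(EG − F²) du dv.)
√(EG − F²)|_{(3, pi/3)} = 5

E = 1, F = 0, G = u^2 + 16, so EG − F² = u^2 + 16. Taking the positive square root: √(EG − F²) = sqrt(u^2 + 16). At (u, v) = (3, pi/3): 5.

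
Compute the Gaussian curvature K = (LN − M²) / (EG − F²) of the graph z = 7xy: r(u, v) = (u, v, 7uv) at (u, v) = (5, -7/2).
K = -784/53363025

Coefficients of the first fundamental form: E = 49*v^2 + 1, F = 49*u*v, G = 49*u^2 + 1.
Coefficients of the second fundamental form: L = 0, M = 7/sqrt(49*u^2 + 49*v^2 + 1), N = 0.
Assemble K = (LN − M²)/(EG − F²) = -49/(2401*u^4 + 4802*u^2*v^2 + 98*u^2 + 2401*v^4 + 98*v^2 + 1). At (u, v) = (5, -7/2): K = -784/53363025.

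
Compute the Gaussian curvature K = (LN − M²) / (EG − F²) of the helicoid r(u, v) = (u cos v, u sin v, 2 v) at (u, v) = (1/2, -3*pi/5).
K = -64/289

Coefficients of the first fundamental form: E = 1, F = 0, G = u^2 + 4.
Coefficients of the second fundamental form: L = 0, M = -2/sqrt(u^2 + 4), N = 0.
Assemble K = (LN − M²)/(EG − F²) = -4/(u^2 + 4)^2. At (u, v) = (1/2, -3*pi/5): K = -64/289.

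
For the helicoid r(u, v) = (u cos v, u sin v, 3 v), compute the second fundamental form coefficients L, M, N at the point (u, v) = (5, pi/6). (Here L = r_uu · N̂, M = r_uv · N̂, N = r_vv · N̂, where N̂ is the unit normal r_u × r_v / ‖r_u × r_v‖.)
L = 0;  M = -3*sqrt(34)/34;  N = 0

Compute the unit normal N̂(u, v) = (3*sin(v)/sqrt(u^2 + 9), -3*cos(v)/sqrt(u^2 + 9), u/sqrt(u^2 + 9)), and the second partials r_uu, r_uv, r_vv. Take dot products:
  L(u, v) = r_uu · N̂ = 0,
  M(u, v) = r_uv · N̂ = -3/sqrt(u^2 + 9),
  N(u, v) = r_vv · N̂ = 0.
Evaluating at (u, v) = (5, pi/6):
  L = 0, M = -3*sqrt(34)/34, N = 0.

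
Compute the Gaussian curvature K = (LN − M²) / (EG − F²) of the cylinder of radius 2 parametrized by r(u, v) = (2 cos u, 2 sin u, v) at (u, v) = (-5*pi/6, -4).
K = 0

Coefficients of the first fundamental form: E = 4, F = 0, G = 1.
Coefficients of the second fundamental form: L = -2, M = 0, N = 0.
Assemble K = (LN − M²)/(EG − F²) = 0. At (u, v) = (-5*pi/6, -4): K = 0.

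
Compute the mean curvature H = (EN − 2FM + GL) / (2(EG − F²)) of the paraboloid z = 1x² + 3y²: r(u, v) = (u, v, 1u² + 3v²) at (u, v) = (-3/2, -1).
H = 67*sqrt(46)/2116

With E = 4*u^2 + 1, F = 12*u*v, G = 36*v^2 + 1, L = 2/sqrt(4*u^2 + 36*v^2 + 1), M = 0, N = 6/sqrt(4*u^2 + 36*v^2 + 1), assemble
  H = (EN − 2FM + GL) / (2(EG − F²)) = 4*(3*u^2 + 9*v^2 + 1)/(4*u^2 + 36*v^2 + 1)^(3/2).
At (u, v) = (-3/2, -1): H = 67*sqrt(46)/2116.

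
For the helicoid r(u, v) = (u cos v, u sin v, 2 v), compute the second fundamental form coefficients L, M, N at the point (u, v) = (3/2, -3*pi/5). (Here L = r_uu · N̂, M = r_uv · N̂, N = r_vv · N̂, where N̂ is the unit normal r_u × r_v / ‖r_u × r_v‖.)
L = 0;  M = -4/5;  N = 0

Compute the unit normal N̂(u, v) = (2*sin(v)/sqrt(u^2 + 4), -2*cos(v)/sqrt(u^2 + 4), u/sqrt(u^2 + 4)), and the second partials r_uu, r_uv, r_vv. Take dot products:
  L(u, v) = r_uu · N̂ = 0,
  M(u, v) = r_uv · N̂ = -2/sqrt(u^2 + 4),
  N(u, v) = r_vv · N̂ = 0.
Evaluating at (u, v) = (3/2, -3*pi/5):
  L = 0, M = -4/5, N = 0.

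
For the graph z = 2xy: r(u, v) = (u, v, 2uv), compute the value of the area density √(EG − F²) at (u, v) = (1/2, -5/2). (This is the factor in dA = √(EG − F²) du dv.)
√(EG − F²)|_{(1/2, -5/2)} = 3*sqrt(3)

E = 4*v^2 + 1, F = 4*u*v, G = 4*u^2 + 1, so EG − F² = 4*u^2 + 4*v^2 + 1. Taking the positive square root: √(EG − F²) = sqrt(4*u^2 + 4*v^2 + 1). At (u, v) = (1/2, -5/2): 3*sqrt(3).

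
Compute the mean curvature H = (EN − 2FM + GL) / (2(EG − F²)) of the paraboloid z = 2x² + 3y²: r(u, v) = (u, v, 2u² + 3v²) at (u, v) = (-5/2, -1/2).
H = 323*sqrt(110)/12100

With E = 16*u^2 + 1, F = 24*u*v, G = 36*v^2 + 1, L = 4/sqrt(16*u^2 + 36*v^2 + 1), M = 0, N = 6/sqrt(16*u^2 + 36*v^2 + 1), assemble
  H = (EN − 2FM + GL) / (2(EG − F²)) = (48*u^2 + 72*v^2 + 5)/(16*u^2 + 36*v^2 + 1)^(3/2).
At (u, v) = (-5/2, -1/2): H = 323*sqrt(110)/12100.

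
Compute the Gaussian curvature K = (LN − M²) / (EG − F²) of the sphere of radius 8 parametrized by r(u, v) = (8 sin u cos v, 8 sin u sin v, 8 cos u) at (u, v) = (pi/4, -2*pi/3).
K = 1/64

Coefficients of the first fundamental form: E = 64, F = 0, G = 64*sin(u)^2.
Coefficients of the second fundamental form: L = -8*sin(u)/Abs(sin(u)), M = 0, N = -8*sin(u)^3/Abs(sin(u)).
Assemble K = (LN − M²)/(EG − F²) = 1/64. At (u, v) = (pi/4, -2*pi/3): K = 1/64.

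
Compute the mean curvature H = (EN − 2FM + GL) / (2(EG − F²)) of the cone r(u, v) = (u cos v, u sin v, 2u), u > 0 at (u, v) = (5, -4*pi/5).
H = sqrt(5)/25

With E = 5, F = 0, G = u^2, L = 0, M = 0, N = 2*sqrt(5)*u^2/(5*Abs(u)), assemble
  H = (EN − 2FM + GL) / (2(EG − F²)) = sqrt(5)/(5*Abs(u)).
At (u, v) = (5, -4*pi/5): H = sqrt(5)/25.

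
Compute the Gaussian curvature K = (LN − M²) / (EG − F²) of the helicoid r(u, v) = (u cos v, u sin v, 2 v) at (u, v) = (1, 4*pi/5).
K = -4/25

Coefficients of the first fundamental form: E = 1, F = 0, G = u^2 + 4.
Coefficients of the second fundamental form: L = 0, M = -2/sqrt(u^2 + 4), N = 0.
Assemble K = (LN − M²)/(EG − F²) = -4/(u^2 + 4)^2. At (u, v) = (1, 4*pi/5): K = -4/25.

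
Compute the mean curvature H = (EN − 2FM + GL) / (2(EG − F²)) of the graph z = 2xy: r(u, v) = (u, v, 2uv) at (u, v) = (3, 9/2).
H = -27*sqrt(118)/3481

With E = 4*v^2 + 1, F = 4*u*v, G = 4*u^2 + 1, L = 0, M = 2/sqrt(4*u^2 + 4*v^2 + 1), N = 0, assemble
  H = (EN − 2FM + GL) / (2(EG − F²)) = -8*u*v/(4*u^2 + 4*v^2 + 1)^(3/2).
At (u, v) = (3, 9/2): H = -27*sqrt(118)/3481.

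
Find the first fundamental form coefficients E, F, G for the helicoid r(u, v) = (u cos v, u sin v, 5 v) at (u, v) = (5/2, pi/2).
E = 1;  F = 0;  G = 125/4

Partials: r_u = (cos(v), sin(v), 0), r_v = (-u*sin(v), u*cos(v), 5). As functions of (u, v):
  E = r_u · r_u = 1,
  F = r_u · r_v = 0,
  G = r_v · r_v = u^2 + 25.
Evaluating at (u, v) = (5/2, pi/2): E = 1, F = 0, G = 125/4.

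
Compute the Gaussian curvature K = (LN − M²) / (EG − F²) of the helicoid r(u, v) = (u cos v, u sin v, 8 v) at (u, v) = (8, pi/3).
K = -1/256

Coefficients of the first fundamental form: E = 1, F = 0, G = u^2 + 64.
Coefficients of the second fundamental form: L = 0, M = -8/sqrt(u^2 + 64), N = 0.
Assemble K = (LN − M²)/(EG − F²) = -64/(u^2 + 64)^2. At (u, v) = (8, pi/3): K = -1/256.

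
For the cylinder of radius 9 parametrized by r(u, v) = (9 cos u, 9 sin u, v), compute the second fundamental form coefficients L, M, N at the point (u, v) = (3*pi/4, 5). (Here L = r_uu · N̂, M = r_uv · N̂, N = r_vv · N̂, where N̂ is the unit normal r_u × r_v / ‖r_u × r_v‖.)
L = -9;  M = 0;  N = 0

Compute the unit normal N̂(u, v) = (cos(u), sin(u), 0), and the second partials r_uu, r_uv, r_vv. Take dot products:
  L(u, v) = r_uu · N̂ = -9,
  M(u, v) = r_uv · N̂ = 0,
  N(u, v) = r_vv · N̂ = 0.
Evaluating at (u, v) = (3*pi/4, 5):
  L = -9, M = 0, N = 0.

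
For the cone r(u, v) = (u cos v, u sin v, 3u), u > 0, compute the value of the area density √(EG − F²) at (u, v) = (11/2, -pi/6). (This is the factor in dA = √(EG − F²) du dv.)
√(EG − F²)|_{(11/2, -pi/6)} = 11*sqrt(10)/2

E = 10, F = 0, G = u^2, so EG − F² = 10*u^2. Taking the positive square root: √(EG − F²) = sqrt(10)*Abs(u). At (u, v) = (11/2, -pi/6): 11*sqrt(10)/2.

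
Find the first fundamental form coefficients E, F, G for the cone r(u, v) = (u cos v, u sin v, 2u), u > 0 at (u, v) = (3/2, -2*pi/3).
E = 5;  F = 0;  G = 9/4

Partials: r_u = (cos(v), sin(v), 2), r_v = (-u*sin(v), u*cos(v), 0). As functions of (u, v):
  E = r_u · r_u = 5,
  F = r_u · r_v = 0,
  G = r_v · r_v = u^2.
Evaluating at (u, v) = (3/2, -2*pi/3): E = 5, F = 0, G = 9/4.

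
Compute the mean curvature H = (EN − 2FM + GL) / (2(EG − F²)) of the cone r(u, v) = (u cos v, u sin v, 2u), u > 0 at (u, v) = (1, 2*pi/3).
H = sqrt(5)/5

With E = 5, F = 0, G = u^2, L = 0, M = 0, N = 2*sqrt(5)*u^2/(5*Abs(u)), assemble
  H = (EN − 2FM + GL) / (2(EG − F²)) = sqrt(5)/(5*Abs(u)).
At (u, v) = (1, 2*pi/3): H = sqrt(5)/5.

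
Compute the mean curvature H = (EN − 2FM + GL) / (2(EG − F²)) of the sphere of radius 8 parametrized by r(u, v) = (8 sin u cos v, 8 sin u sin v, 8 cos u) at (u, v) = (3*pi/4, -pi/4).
H = -1/8

With E = 64, F = 0, G = 64*sin(u)^2, L = -8*sin(u)/Abs(sin(u)), M = 0, N = -8*sin(u)^3/Abs(sin(u)), assemble
  H = (EN − 2FM + GL) / (2(EG − F²)) = -sin(u)/(8*Abs(sin(u))).
At (u, v) = (3*pi/4, -pi/4): H = -1/8.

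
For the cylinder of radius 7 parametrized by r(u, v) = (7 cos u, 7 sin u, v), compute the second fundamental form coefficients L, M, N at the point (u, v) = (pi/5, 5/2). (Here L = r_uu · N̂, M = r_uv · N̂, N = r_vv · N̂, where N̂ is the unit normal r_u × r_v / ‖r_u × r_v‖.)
L = -7;  M = 0;  N = 0

Compute the unit normal N̂(u, v) = (cos(u), sin(u), 0), and the second partials r_uu, r_uv, r_vv. Take dot products:
  L(u, v) = r_uu · N̂ = -7,
  M(u, v) = r_uv · N̂ = 0,
  N(u, v) = r_vv · N̂ = 0.
Evaluating at (u, v) = (pi/5, 5/2):
  L = -7, M = 0, N = 0.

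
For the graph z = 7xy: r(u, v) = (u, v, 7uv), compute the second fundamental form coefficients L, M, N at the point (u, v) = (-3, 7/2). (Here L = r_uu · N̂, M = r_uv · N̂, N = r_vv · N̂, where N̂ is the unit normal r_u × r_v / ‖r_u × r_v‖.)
L = 0;  M = 14*sqrt(4169)/4169;  N = 0

Compute the unit normal N̂(u, v) = (-7*v/sqrt(49*u^2 + 49*v^2 + 1), -7*u/sqrt(49*u^2 + 49*v^2 + 1), 1/sqrt(49*u^2 + 49*v^2 + 1)), and the second partials r_uu, r_uv, r_vv. Take dot products:
  L(u, v) = r_uu · N̂ = 0,
  M(u, v) = r_uv · N̂ = 7/sqrt(49*u^2 + 49*v^2 + 1),
  N(u, v) = r_vv · N̂ = 0.
Evaluating at (u, v) = (-3, 7/2):
  L = 0, M = 14*sqrt(4169)/4169, N = 0.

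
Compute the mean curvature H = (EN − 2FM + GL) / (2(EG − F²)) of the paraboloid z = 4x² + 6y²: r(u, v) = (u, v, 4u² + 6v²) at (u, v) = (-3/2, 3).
H = 6058*sqrt(1441)/2076481

With E = 64*u^2 + 1, F = 96*u*v, G = 144*v^2 + 1, L = 8/sqrt(64*u^2 + 144*v^2 + 1), M = 0, N = 12/sqrt(64*u^2 + 144*v^2 + 1), assemble
  H = (EN − 2FM + GL) / (2(EG − F²)) = 2*(192*u^2 + 288*v^2 + 5)/(64*u^2 + 144*v^2 + 1)^(3/2).
At (u, v) = (-3/2, 3): H = 6058*sqrt(1441)/2076481.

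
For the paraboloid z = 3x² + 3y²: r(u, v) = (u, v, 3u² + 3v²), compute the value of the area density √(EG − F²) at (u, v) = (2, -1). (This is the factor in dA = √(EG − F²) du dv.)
√(EG − F²)|_{(2, -1)} = sqrt(181)

E = 36*u^2 + 1, F = 36*u*v, G = 36*v^2 + 1, so EG − F² = 36*u^2 + 36*v^2 + 1. Taking the positive square root: √(EG − F²) = sqrt(36*u^2 + 36*v^2 + 1). At (u, v) = (2, -1): sqrt(181).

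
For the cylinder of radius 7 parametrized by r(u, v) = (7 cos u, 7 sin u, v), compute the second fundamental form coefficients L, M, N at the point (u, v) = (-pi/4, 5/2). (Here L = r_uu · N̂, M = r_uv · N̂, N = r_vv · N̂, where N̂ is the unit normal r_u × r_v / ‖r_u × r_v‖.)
L = -7;  M = 0;  N = 0

Compute the unit normal N̂(u, v) = (cos(u), sin(u), 0), and the second partials r_uu, r_uv, r_vv. Take dot products:
  L(u, v) = r_uu · N̂ = -7,
  M(u, v) = r_uv · N̂ = 0,
  N(u, v) = r_vv · N̂ = 0.
Evaluating at (u, v) = (-pi/4, 5/2):
  L = -7, M = 0, N = 0.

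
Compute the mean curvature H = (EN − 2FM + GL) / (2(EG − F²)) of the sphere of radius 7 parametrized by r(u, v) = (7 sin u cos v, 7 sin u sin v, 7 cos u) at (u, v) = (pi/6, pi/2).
H = -1/7

With E = 49, F = 0, G = 49*sin(u)^2, L = -7*sin(u)/Abs(sin(u)), M = 0, N = -7*sin(u)^3/Abs(sin(u)), assemble
  H = (EN − 2FM + GL) / (2(EG − F²)) = -sin(u)/(7*Abs(sin(u))).
At (u, v) = (pi/6, pi/2): H = -1/7.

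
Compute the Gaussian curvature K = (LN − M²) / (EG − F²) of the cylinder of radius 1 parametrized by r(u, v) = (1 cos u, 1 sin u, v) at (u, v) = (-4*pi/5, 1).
K = 0

Coefficients of the first fundamental form: E = 1, F = 0, G = 1.
Coefficients of the second fundamental form: L = -1, M = 0, N = 0.
Assemble K = (LN − M²)/(EG − F²) = 0. At (u, v) = (-4*pi/5, 1): K = 0.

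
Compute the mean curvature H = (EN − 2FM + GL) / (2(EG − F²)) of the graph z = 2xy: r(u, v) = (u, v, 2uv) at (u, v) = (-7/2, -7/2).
H = -98*sqrt(11)/3267

With E = 4*v^2 + 1, F = 4*u*v, G = 4*u^2 + 1, L = 0, M = 2/sqrt(4*u^2 + 4*v^2 + 1), N = 0, assemble
  H = (EN − 2FM + GL) / (2(EG − F²)) = -8*u*v/(4*u^2 + 4*v^2 + 1)^(3/2).
At (u, v) = (-7/2, -7/2): H = -98*sqrt(11)/3267.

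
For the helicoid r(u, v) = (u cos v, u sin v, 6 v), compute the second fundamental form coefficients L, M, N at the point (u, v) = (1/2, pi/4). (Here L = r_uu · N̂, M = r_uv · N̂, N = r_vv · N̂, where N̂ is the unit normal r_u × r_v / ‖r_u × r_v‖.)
L = 0;  M = -12*sqrt(145)/145;  N = 0

Compute the unit normal N̂(u, v) = (6*sin(v)/sqrt(u^2 + 36), -6*cos(v)/sqrt(u^2 + 36), u/sqrt(u^2 + 36)), and the second partials r_uu, r_uv, r_vv. Take dot products:
  L(u, v) = r_uu · N̂ = 0,
  M(u, v) = r_uv · N̂ = -6/sqrt(u^2 + 36),
  N(u, v) = r_vv · N̂ = 0.
Evaluating at (u, v) = (1/2, pi/4):
  L = 0, M = -12*sqrt(145)/145, N = 0.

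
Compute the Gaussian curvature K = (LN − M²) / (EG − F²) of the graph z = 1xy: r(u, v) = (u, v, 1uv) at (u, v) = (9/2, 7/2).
K = -4/4489

Coefficients of the first fundamental form: E = v^2 + 1, F = u*v, G = u^2 + 1.
Coefficients of the second fundamental form: L = 0, M = 1/sqrt(u^2 + v^2 + 1), N = 0.
Assemble K = (LN − M²)/(EG − F²) = 1/((u^2*v^2 - (u^2 + 1)*(v^2 + 1))*(u^2 + v^2 + 1)). At (u, v) = (9/2, 7/2): K = -4/4489.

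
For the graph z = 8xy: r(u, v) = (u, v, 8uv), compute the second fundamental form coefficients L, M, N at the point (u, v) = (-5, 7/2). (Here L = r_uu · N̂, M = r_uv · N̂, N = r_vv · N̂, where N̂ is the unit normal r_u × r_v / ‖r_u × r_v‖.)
L = 0;  M = 8*sqrt(265)/795;  N = 0

Compute the unit normal N̂(u, v) = (-8*v/sqrt(64*u^2 + 64*v^2 + 1), -8*u/sqrt(64*u^2 + 64*v^2 + 1), 1/sqrt(64*u^2 + 64*v^2 + 1)), and the second partials r_uu, r_uv, r_vv. Take dot products:
  L(u, v) = r_uu · N̂ = 0,
  M(u, v) = r_uv · N̂ = 8/sqrt(64*u^2 + 64*v^2 + 1),
  N(u, v) = r_vv · N̂ = 0.
Evaluating at (u, v) = (-5, 7/2):
  L = 0, M = 8*sqrt(265)/795, N = 0.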